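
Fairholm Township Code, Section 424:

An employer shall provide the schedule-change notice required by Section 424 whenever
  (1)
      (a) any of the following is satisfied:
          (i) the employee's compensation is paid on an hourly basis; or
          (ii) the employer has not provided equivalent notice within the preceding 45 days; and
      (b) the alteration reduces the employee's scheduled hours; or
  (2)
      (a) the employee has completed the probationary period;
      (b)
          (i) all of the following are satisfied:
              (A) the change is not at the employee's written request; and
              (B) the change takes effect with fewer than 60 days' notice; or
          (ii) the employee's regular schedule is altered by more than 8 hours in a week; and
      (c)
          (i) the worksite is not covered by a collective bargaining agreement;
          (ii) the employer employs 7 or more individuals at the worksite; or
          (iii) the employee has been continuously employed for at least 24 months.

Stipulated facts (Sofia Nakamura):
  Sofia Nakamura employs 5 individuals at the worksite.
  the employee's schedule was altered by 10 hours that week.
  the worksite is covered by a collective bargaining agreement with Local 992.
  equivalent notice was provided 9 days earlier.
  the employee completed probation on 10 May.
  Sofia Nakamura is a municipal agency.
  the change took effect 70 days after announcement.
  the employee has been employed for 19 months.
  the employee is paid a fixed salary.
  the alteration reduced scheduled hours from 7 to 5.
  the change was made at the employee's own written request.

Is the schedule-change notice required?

(i) hourly-paid — not satisfied.
(ii) no recent notice — not met.
(a): F OR F → false.
(b) hours reduced — holds.
So (1) is not satisfied (F AND T).
(a) past probation — holds.
(A) not employee-requested — fails.
(B) < 60 days' notice — not satisfied.
(i): F AND F → false.
(ii) schedule shift > 8h — met.
So (b) is satisfied (F OR T).
(i) no CBA — not met.
(ii) ≥ 7 at site — not satisfied.
(iii) tenure ≥ 24 mo. — fails.
(c) = F OR F OR F = false.
So (2) is not satisfied (T AND T AND F).
So Overall is not satisfied (F OR F).

No — not required.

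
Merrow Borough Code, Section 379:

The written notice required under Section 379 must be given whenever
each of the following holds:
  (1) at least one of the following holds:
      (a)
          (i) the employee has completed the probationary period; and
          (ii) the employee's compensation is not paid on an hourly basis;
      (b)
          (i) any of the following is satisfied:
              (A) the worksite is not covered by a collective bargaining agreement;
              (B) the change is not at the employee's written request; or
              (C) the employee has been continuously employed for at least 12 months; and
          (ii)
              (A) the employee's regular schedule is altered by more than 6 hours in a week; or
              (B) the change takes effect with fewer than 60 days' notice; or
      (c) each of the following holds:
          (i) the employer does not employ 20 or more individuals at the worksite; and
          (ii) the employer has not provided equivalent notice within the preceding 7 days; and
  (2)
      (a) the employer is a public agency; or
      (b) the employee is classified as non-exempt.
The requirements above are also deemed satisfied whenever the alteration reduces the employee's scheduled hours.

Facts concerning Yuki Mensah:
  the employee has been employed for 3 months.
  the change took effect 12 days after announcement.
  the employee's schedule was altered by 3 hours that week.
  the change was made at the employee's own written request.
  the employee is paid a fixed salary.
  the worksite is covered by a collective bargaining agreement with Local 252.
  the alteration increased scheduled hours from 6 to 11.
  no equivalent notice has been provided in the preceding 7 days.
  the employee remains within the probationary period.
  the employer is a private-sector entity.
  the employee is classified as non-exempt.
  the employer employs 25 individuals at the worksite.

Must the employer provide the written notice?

(i) past probation — not satisfied.
(ii) not (hourly-paid) — met.
So (a) is not satisfied (F AND T).
(A) no CBA — not satisfied.
(B) not employee-requested — not met.
(C) tenure ≥ 12 mo. — not met.
(i): F OR F OR F → false.
(A) schedule shift > 6h — fails.
(B) < 60 days' notice — satisfied.
(ii): F OR T → true.
So (b) is not satisfied (F AND T).
(i) not (≥ 20 at site) — not satisfied.
(ii) no recent notice — met.
(c) = F AND T = false.
(1): F OR F OR F → false.
(a) public agency — fails.
(b) non-exempt — satisfied.
(2): F OR T → true.
So Overall is not satisfied (F AND T).
Exception (hours reduced) — not satisfied.
Result: main false OR exception false → false.

No — not required.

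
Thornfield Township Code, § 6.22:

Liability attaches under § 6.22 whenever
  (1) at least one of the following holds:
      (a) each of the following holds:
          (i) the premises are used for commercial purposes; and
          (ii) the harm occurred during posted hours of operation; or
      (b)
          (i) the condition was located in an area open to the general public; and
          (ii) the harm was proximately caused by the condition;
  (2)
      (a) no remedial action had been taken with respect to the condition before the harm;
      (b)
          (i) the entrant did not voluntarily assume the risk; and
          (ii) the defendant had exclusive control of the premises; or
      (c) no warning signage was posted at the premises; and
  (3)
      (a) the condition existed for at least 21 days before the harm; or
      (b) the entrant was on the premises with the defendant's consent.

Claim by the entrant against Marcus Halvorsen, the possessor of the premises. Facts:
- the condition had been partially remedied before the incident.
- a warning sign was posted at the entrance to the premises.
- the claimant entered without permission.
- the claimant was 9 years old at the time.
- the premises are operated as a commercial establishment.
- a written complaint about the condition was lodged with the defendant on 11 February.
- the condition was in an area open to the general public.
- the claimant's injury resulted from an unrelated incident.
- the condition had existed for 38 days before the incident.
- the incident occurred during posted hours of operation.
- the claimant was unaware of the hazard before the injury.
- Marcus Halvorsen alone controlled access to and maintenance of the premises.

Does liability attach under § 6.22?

(i) commercial use — met.
(ii) during posted hours — satisfied.
(a): T AND T → true.
(i) public area — holds.
(ii) proximate cause — not satisfied.
(b) = T AND F = false.
So (1) is satisfied (T OR F).
(a) no remedial action — fails.
(i) no assumed risk — met.
(ii) exclusive control — satisfied.
So (b) is satisfied (T AND T).
(c) no signage posted — not satisfied.
(2) = F OR T OR F = true.
(a) condition ≥21 days old — satisfied.
(b) consent to enter — fails.
So (3) is satisfied (T OR F).
Overall = T AND T AND T = true.

Yes — liable.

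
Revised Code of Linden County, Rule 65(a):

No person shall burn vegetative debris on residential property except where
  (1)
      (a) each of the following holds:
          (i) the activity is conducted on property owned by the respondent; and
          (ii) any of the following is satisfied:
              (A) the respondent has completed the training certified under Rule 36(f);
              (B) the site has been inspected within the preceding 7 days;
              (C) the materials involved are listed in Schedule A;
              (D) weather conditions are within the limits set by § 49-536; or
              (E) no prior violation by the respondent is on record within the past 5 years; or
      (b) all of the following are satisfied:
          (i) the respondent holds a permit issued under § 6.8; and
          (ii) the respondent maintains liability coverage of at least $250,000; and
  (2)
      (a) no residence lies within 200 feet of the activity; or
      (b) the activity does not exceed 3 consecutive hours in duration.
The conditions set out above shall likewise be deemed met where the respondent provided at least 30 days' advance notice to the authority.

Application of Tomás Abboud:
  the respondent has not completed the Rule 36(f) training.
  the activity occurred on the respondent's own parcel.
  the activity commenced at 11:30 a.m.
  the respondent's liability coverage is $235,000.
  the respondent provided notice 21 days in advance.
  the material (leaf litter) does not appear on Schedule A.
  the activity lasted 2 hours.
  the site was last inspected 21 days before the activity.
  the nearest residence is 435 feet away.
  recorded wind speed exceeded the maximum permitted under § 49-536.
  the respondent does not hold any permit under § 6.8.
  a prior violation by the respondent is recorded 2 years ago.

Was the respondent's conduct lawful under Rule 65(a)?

(i) own property — met.
(A) training certified — fails.
(B) site inspected — not met.
(C) Schedule A material — fails.
(D) weather ok — not met.
(E) no prior violation — fails.
(ii) = F OR F OR F OR F OR F = false.
(a) = T AND F = false.
(i) holds permit — not satisfied.
(ii) coverage ≥ $250,000 — not met.
(b) = F AND F = false.
So (1) is not satisfied (F OR F).
(a) no residence in 200 ft — satisfied.
(b) ≤ 3 hrs duration — met.
(2): T OR T → true.
So Overall is not satisfied (F AND T).
Exception (≥30 days' notice) — not satisfied.
Result: main false OR exception false → false.

No — unlawful.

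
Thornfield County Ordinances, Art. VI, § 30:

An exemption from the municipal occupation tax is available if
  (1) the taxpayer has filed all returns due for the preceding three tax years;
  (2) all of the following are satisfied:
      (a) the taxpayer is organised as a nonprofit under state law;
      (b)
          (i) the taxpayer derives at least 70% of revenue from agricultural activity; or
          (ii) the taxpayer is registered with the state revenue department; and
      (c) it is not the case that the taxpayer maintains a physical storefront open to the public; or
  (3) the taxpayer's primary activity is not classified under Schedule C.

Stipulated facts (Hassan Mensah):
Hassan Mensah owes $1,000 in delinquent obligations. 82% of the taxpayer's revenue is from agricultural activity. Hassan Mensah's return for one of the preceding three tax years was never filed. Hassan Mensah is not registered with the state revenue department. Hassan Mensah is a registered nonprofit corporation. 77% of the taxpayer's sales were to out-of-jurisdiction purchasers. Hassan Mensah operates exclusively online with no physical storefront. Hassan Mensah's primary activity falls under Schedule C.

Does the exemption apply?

(1) returns current — fails.
(a) nonprofit — holds.
(i) ≥70% agricultural — met.
(ii) state-registered — not satisfied.
(b): T OR F → true.
(c) not (has storefront) — holds.
So (2) is satisfied (T AND T AND T).
(3) not (Schedule C activity) — not met.
Overall = F OR T OR F = true.

Yes — exempt.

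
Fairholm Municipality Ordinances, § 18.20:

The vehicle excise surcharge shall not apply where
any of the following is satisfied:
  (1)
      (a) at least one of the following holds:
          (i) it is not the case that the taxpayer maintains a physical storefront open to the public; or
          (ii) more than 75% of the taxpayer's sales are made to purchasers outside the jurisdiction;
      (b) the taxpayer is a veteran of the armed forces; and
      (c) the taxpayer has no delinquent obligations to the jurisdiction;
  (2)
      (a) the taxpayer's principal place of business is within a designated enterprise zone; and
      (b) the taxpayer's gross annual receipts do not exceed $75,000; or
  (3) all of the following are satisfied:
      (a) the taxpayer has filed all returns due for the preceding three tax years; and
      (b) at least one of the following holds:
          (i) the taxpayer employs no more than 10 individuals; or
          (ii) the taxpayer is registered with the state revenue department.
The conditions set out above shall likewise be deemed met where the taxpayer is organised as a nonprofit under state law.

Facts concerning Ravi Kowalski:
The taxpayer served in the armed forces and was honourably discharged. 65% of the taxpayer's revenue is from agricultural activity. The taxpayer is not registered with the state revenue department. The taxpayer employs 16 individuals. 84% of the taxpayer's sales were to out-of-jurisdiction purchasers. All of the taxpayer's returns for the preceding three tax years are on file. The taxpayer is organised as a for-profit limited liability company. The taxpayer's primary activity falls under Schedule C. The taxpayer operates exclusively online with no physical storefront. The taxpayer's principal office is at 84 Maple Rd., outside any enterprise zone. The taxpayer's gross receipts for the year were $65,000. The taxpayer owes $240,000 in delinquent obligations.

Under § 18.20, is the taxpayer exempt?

(i) not (has storefront) — satisfied.
(ii) >75% out-of-jur. sales — met.
(a) = T OR T = true.
(b) veteran — met.
(c) no delinquency — not met.
So (1) is not satisfied (T AND T AND F).
(a) in enterprise zone — fails.
(b) receipts ≤ $75,000 — satisfied.
(2): F AND T → false.
(a) returns current — satisfied.
(i) ≤ 10 employees — not satisfied.
(ii) state-registered — not satisfied.
(b) = F OR F = false.
(3) = T AND F = false.
Overall: F OR F OR F → false.
Exception (nonprofit) — not satisfied.
Result: main false OR exception false → false.

No — not exempt.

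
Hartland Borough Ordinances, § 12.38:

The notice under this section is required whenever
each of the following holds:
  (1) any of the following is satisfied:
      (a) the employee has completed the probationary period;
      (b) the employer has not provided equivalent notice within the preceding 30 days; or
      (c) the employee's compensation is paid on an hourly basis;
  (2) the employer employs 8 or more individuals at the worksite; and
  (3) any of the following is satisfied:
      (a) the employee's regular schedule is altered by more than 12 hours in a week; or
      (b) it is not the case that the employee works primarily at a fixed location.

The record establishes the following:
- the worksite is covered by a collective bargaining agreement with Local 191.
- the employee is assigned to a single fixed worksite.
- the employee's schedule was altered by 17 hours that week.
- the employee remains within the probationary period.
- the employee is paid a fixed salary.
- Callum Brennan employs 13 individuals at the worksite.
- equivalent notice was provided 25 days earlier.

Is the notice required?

No — not required.

(a) past probation — fails.
(b) no recent notice — not met.
(c) hourly-paid — not met.
So (1) is not satisfied (F OR F OR F).
(2) ≥ 8 at site — satisfied.
(a) schedule shift > 12h — met.
(b) not (fixed location) — not met.
(3) = T OR F = true.
Overall: F AND T AND T → false.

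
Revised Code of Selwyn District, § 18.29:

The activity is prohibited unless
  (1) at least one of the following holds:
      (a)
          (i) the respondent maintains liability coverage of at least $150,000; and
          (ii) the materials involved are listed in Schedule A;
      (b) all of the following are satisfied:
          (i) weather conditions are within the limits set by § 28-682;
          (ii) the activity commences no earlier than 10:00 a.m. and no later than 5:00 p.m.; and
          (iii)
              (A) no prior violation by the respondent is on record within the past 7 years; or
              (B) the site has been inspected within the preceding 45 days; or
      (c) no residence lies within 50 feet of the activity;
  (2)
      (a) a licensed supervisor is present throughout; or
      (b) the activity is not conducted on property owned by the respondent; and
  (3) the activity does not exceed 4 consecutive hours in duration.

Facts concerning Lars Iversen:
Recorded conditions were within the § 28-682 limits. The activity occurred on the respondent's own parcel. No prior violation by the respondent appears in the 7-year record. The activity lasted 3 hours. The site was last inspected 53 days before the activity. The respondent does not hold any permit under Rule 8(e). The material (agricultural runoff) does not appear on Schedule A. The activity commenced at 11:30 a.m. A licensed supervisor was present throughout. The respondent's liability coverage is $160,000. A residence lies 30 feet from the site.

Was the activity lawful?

(i) coverage ≥ $150,000 — satisfied.
(ii) Schedule A material — not satisfied.
(a): T AND F → false.
(i) weather ok — holds.
(ii) start within hours — satisfied.
(A) no prior violation — holds.
(B) site inspected — not satisfied.
So (iii) is satisfied (T OR F).
So (b) is satisfied (T AND T AND T).
(c) no residence in 50 ft — fails.
So (1) is satisfied (F OR T OR F).
(a) supervisor present — met.
(b) not (own property) — not met.
(2) = T OR F = true.
(3) ≤ 4 hrs duration — holds.
Overall: T AND T AND T → true.

Yes — lawful.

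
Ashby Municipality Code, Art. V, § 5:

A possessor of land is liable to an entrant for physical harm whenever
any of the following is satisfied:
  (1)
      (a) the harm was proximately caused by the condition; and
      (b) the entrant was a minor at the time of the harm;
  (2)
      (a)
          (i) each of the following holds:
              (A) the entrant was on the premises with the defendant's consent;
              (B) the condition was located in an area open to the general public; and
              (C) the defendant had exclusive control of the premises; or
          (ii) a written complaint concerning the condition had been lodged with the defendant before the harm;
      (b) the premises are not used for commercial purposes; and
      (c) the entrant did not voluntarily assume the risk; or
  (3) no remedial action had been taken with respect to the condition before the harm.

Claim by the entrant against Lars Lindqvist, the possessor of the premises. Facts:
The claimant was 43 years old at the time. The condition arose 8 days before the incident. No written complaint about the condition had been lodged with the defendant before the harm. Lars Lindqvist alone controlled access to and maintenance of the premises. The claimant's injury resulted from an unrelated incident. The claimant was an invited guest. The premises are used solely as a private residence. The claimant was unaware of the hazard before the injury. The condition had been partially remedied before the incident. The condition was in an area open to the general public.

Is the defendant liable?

(a) proximate cause — not satisfied.
(b) entrant a minor — not met.
(1): F AND F → false.
(A) consent to enter — holds.
(B) public area — holds.
(C) exclusive control — met.
So (i) is satisfied (T AND T AND T).
(ii) complaint lodged — not met.
(a): T OR F → true.
(b) not (commercial use) — met.
(c) no assumed risk — satisfied.
(2): T AND T AND T → true.
(3) no remedial action — not satisfied.
Overall: F OR T OR F → true.

Yes — liable.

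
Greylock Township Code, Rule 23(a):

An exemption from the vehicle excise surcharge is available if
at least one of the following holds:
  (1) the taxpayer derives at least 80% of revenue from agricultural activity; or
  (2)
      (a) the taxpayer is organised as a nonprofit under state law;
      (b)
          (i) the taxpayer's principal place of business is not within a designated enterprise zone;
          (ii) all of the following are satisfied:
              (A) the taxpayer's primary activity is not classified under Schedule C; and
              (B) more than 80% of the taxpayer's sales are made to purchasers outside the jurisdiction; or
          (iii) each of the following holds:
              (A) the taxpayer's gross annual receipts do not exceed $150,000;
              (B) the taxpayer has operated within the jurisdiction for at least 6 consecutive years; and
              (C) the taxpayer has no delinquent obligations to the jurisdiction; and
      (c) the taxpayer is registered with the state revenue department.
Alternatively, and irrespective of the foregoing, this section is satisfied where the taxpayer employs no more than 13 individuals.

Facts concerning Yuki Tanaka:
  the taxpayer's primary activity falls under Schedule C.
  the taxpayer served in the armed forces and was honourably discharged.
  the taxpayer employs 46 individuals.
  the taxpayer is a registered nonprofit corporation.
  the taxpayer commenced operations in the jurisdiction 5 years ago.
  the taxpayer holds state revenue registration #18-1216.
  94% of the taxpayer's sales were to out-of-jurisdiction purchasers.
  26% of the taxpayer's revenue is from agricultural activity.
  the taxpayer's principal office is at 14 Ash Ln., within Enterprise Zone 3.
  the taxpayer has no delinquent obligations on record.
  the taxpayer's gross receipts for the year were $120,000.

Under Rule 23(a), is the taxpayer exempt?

No — not exempt.

(1) ≥80% agricultural — not satisfied.
(a) nonprofit — met.
(i) not (in enterprise zone) — fails.
(A) not (Schedule C activity) — fails.
(B) >80% out-of-jur. sales — met.
So (ii) is not satisfied (F AND T).
(A) receipts ≤ $150,000 — met.
(B) ≥ 6 yrs in jurisdiction — not met.
(C) no delinquency — satisfied.
(iii): T AND F AND T → false.
(b): F OR F OR F → false.
(c) state-registered — met.
(2) = T AND F AND T = false.
So Overall is not satisfied (F OR F).
Exception (≤ 13 employees) — not satisfied.
Result: main false OR exception false → false.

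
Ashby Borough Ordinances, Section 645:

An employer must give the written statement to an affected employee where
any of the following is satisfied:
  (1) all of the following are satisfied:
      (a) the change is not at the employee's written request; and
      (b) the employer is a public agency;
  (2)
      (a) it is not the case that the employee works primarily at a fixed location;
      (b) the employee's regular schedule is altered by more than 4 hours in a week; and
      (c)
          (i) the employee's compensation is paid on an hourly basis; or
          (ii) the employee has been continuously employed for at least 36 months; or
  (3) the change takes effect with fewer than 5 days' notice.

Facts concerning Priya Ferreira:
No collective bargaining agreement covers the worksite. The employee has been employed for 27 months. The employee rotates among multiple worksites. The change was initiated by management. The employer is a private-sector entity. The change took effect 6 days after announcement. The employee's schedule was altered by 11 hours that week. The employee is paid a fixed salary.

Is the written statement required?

No — not required.

(a) not employee-requested — satisfied.
(b) public agency — not satisfied.
(1) = T AND F = false.
(a) not (fixed location) — met.
(b) schedule shift > 4h — holds.
(i) hourly-paid — fails.
(ii) tenure ≥ 36 mo. — not satisfied.
(c) = F OR F = false.
(2) = T AND T AND F = false.
(3) < 5 days' notice — fails.
So Overall is not satisfied (F OR F OR F).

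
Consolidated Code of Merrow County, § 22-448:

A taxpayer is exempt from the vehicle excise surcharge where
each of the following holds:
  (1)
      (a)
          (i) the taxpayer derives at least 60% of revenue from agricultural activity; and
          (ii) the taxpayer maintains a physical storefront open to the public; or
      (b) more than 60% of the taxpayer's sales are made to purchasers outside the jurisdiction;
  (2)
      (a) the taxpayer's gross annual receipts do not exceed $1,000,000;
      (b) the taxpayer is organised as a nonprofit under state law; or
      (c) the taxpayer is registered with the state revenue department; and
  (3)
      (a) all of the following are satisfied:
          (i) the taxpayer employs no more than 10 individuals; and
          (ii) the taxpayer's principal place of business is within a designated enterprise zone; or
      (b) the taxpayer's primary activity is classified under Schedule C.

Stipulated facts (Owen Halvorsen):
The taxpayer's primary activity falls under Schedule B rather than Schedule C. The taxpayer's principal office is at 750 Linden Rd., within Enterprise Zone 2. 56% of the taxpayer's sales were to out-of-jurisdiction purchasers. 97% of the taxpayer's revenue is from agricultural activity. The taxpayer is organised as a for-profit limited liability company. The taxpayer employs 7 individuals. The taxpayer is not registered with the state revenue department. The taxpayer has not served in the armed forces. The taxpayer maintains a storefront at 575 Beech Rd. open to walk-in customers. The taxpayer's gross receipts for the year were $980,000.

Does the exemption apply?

(i) ≥60% agricultural — holds.
(ii) has storefront — satisfied.
(a) = T AND T = true.
(b) >60% out-of-jur. sales — not met.
So (1) is satisfied (T OR F).
(a) receipts ≤ $1,000,000 — satisfied.
(b) nonprofit — fails.
(c) state-registered — fails.
So (2) is satisfied (T OR F OR F).
(i) ≤ 10 employees — holds.
(ii) in enterprise zone — satisfied.
(a) = T AND T = true.
(b) Schedule C activity — not satisfied.
(3): T OR F → true.
Overall = T AND T AND T = true.

Yes — exempt.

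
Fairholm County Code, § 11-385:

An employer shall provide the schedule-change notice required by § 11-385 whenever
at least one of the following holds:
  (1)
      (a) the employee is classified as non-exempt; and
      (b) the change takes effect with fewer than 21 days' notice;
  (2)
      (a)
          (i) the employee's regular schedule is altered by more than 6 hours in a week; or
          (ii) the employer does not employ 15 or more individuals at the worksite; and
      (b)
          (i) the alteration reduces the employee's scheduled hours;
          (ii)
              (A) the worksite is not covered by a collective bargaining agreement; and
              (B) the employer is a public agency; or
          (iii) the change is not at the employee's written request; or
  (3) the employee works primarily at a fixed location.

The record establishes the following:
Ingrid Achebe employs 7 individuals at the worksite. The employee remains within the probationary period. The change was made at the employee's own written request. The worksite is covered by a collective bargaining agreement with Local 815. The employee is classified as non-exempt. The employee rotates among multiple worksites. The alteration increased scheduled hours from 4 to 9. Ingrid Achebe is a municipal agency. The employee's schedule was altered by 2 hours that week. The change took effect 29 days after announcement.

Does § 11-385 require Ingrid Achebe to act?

No — not required.

(a) non-exempt — satisfied.
(b) < 21 days' notice — not satisfied.
So (1) is not satisfied (T AND F).
(i) schedule shift > 6h — not satisfied.
(ii) not (≥ 15 at site) — holds.
So (a) is satisfied (F OR T).
(i) hours reduced — fails.
(A) no CBA — fails.
(B) public agency — satisfied.
(ii) = F AND T = false.
(iii) not employee-requested — not satisfied.
(b): F OR F OR F → false.
(2) = T AND F = false.
(3) fixed location — fails.
So Overall is not satisfied (F OR F OR F).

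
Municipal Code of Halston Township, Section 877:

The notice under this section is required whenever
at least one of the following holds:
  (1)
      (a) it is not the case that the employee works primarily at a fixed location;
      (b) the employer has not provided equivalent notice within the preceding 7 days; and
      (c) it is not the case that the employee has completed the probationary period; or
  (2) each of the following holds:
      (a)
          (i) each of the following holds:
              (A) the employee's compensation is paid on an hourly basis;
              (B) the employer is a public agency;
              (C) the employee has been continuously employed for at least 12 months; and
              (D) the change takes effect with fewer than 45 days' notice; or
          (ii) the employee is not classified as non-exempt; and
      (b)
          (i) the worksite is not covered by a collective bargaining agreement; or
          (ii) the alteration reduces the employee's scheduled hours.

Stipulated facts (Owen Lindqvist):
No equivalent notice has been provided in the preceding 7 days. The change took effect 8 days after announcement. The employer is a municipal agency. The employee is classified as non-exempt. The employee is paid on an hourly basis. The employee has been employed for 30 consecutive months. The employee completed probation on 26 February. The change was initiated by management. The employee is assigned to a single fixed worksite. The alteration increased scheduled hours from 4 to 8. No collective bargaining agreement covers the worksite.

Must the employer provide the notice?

(a) not (fixed location) — not met.
(b) no recent notice — satisfied.
(c) not (past probation) — not met.
(1): F AND T AND F → false.
(A) hourly-paid — met.
(B) public agency — met.
(C) tenure ≥ 12 mo. — holds.
(D) < 45 days' notice — holds.
So (i) is satisfied (T AND T AND T AND T).
(ii) not (non-exempt) — fails.
(a) = T OR F = true.
(i) no CBA — satisfied.
(ii) hours reduced — fails.
(b): T OR F → true.
(2) = T AND T = true.
Overall = F OR T = true.

Yes — required.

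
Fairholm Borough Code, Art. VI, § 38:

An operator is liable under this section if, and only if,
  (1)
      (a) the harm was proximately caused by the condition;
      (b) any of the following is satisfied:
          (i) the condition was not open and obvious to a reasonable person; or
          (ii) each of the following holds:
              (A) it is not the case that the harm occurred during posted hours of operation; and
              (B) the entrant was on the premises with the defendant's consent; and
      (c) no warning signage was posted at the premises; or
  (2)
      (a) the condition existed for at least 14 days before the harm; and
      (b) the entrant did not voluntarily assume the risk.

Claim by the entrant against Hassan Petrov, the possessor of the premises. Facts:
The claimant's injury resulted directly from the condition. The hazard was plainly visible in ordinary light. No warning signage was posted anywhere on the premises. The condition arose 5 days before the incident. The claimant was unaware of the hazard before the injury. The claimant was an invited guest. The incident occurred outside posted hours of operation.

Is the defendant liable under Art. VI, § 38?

Yes — liable.

(a) proximate cause — holds.
(i) not open/obvious — not satisfied.
(A) not (during posted hours) — satisfied.
(B) consent to enter — satisfied.
(ii) = T AND T = true.
(b): F OR T → true.
(c) no signage posted — satisfied.
So (1) is satisfied (T AND T AND T).
(a) condition ≥14 days old — not satisfied.
(b) no assumed risk — met.
(2) = F AND T = false.
Overall: T OR F → true.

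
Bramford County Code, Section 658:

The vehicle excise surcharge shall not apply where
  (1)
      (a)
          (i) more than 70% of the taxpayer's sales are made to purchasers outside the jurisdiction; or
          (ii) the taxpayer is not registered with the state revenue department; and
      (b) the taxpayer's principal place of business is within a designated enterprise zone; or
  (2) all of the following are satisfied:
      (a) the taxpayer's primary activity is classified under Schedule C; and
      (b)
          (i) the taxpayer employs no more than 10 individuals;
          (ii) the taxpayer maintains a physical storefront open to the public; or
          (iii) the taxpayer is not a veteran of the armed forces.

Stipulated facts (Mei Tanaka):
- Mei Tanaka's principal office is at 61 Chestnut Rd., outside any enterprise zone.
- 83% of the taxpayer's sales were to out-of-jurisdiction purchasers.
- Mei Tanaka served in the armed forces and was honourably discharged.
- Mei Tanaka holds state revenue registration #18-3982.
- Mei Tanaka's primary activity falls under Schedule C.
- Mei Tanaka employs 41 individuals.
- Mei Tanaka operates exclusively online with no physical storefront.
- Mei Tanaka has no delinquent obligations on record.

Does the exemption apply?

No — not exempt.

(i) >70% out-of-jur. sales — met.
(ii) not (state-registered) — fails.
So (a) is satisfied (T OR F).
(b) in enterprise zone — fails.
(1): T AND F → false.
(a) Schedule C activity — holds.
(i) ≤ 10 employees — not satisfied.
(ii) has storefront — not satisfied.
(iii) not (veteran) — not met.
(b) = F OR F OR F = false.
(2) = T AND F = false.
So Overall is not satisfied (F OR F).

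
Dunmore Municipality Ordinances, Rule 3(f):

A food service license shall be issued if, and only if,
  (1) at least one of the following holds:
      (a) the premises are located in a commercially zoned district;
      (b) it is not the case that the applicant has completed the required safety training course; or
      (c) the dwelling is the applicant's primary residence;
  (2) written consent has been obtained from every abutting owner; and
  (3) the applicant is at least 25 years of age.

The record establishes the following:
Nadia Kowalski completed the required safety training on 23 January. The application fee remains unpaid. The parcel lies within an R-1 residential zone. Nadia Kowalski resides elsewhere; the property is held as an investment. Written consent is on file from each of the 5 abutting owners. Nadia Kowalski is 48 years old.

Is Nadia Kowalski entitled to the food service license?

No — denied.

(a) commercially zoned — fails.
(b) not (safety training) — fails.
(c) primary residence — fails.
(1): F OR F OR F → false.
(2) all abutters consent — satisfied.
(3) age ≥ 25 — holds.
So Overall is not satisfied (F AND T AND T).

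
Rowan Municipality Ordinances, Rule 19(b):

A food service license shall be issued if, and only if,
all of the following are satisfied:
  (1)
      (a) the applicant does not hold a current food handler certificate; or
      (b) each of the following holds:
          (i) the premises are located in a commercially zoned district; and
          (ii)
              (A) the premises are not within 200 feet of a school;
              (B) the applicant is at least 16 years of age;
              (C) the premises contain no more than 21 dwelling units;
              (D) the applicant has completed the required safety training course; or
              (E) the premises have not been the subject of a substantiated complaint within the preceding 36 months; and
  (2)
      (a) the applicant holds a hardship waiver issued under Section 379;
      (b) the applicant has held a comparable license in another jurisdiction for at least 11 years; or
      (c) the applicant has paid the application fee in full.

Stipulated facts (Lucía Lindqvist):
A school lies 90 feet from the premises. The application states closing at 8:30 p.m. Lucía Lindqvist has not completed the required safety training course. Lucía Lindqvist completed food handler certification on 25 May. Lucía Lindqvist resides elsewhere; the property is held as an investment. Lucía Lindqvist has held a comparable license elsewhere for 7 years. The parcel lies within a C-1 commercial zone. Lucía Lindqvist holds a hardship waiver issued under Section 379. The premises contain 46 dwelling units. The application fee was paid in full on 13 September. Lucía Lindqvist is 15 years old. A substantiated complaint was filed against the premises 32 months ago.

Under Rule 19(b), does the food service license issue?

(a) not (food handler cert.) — not satisfied.
(i) commercially zoned — holds.
(A) ≥200 ft from school — not satisfied.
(B) age ≥ 16 — fails.
(C) ≤ 21 units — fails.
(D) safety training — fails.
(E) no complaint in 36 mo. — not met.
So (ii) is not satisfied (F OR F OR F OR F OR F).
(b) = T AND F = false.
(1): F OR F → false.
(a) hardship waiver — holds.
(b) prior license ≥ 11 yr — fails.
(c) fee paid — satisfied.
(2) = T OR F OR T = true.
Overall: F AND T → false.

No — denied.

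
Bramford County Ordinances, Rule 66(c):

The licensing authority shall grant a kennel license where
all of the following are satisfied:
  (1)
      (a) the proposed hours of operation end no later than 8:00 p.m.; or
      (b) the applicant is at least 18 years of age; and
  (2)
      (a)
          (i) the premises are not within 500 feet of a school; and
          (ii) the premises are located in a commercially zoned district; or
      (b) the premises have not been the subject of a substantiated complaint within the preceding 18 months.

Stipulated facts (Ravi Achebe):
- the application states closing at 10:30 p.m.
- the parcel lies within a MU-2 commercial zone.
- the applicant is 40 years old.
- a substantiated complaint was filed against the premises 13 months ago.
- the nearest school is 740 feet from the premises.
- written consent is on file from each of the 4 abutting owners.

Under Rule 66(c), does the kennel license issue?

Yes — granted.

(a) closes by 8 p.m. — not met.
(b) age ≥ 18 — met.
So (1) is satisfied (F OR T).
(i) ≥500 ft from school — met.
(ii) commercially zoned — holds.
(a): T AND T → true.
(b) no complaint in 18 mo. — fails.
(2) = T OR F = true.
Overall = T AND T = true.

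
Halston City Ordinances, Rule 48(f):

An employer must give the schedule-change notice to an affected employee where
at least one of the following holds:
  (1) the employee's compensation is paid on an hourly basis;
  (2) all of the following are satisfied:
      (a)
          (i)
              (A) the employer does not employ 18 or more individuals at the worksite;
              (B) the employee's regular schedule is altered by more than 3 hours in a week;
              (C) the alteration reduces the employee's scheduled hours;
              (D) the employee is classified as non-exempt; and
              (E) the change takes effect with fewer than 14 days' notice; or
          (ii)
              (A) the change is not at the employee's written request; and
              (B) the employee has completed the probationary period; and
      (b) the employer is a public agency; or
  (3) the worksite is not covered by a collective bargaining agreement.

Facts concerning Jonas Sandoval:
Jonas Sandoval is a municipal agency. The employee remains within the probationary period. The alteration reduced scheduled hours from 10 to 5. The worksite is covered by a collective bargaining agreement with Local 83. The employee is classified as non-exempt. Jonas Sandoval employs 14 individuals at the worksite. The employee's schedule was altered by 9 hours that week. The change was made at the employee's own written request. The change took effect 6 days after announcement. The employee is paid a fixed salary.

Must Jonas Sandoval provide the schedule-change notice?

(1) hourly-paid — fails.
(A) not (≥ 18 at site) — satisfied.
(B) schedule shift > 3h — met.
(C) hours reduced — met.
(D) non-exempt — met.
(E) < 14 days' notice — met.
(i): T AND T AND T AND T AND T → true.
(A) not employee-requested — not met.
(B) past probation — not met.
So (ii) is not satisfied (F AND F).
(a): T OR F → true.
(b) public agency — holds.
So (2) is satisfied (T AND T).
(3) no CBA — fails.
Overall = F OR T OR F = true.

Yes — required.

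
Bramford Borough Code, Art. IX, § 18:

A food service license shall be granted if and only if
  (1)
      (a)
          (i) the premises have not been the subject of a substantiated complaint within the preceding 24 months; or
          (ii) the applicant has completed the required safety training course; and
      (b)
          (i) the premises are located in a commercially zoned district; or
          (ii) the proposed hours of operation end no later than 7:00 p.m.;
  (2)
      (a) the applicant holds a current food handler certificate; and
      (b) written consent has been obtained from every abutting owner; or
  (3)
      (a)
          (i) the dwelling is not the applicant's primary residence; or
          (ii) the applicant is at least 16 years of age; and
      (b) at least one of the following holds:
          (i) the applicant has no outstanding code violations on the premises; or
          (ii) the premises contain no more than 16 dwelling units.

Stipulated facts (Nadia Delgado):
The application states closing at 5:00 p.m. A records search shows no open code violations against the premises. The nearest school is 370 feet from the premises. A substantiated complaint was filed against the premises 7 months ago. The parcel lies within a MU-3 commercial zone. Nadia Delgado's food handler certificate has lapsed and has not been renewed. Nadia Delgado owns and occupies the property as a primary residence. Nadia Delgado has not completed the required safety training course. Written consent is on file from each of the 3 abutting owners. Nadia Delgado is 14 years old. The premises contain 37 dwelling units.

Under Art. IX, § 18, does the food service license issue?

(i) no complaint in 24 mo. — not met.
(ii) safety training — not satisfied.
(a): F OR F → false.
(i) commercially zoned — holds.
(ii) closes by 7 p.m. — met.
(b): T OR T → true.
So (1) is not satisfied (F AND T).
(a) food handler cert. — not satisfied.
(b) all abutters consent — satisfied.
(2): F AND T → false.
(i) not (primary residence) — fails.
(ii) age ≥ 16 — not met.
(a): F OR F → false.
(i) no code violations — satisfied.
(ii) ≤ 16 units — fails.
So (b) is satisfied (T OR F).
(3): F AND T → false.
Overall = F OR F OR F = false.

No — denied.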